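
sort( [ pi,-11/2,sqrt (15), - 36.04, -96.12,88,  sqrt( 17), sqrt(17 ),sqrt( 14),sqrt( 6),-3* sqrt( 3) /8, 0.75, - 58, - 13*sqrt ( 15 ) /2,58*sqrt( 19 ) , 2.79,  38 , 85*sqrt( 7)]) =[ - 96.12, - 58,-36.04, - 13*  sqrt( 15)/2, - 11/2 ,  -  3*sqrt( 3 ) /8,0.75,sqrt(6 ), 2.79 , pi, sqrt(14),  sqrt(15), sqrt( 17),sqrt( 17 ),  38,88, 85*sqrt( 7 ),58*sqrt( 19)] 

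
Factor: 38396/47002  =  58/71 =2^1*29^1 * 71^( - 1 ) 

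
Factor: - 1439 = -1439^1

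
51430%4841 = 3020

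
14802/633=4934/211=23.38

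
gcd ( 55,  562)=1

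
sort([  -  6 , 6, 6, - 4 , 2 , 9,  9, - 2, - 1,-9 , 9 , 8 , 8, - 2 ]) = [ - 9,-6, - 4, - 2 ,-2 , - 1, 2,6,6, 8,8, 9, 9, 9 ]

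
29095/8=29095/8 = 3636.88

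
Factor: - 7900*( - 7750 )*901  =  2^3*5^5*17^1 * 31^1*53^1*79^1 = 55163725000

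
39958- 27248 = 12710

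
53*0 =0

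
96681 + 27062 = 123743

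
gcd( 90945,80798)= 1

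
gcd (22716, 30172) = 4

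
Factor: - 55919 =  - 199^1  *281^1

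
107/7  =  15+2/7 = 15.29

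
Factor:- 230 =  - 2^1*5^1*23^1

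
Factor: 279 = 3^2*31^1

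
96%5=1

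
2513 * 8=20104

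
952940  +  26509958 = 27462898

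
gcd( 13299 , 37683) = 3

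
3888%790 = 728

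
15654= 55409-39755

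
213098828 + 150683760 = 363782588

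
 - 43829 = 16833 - 60662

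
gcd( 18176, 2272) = 2272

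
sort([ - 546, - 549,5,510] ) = [ - 549, -546 , 5,510]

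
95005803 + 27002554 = 122008357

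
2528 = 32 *79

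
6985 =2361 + 4624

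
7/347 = 7/347 = 0.02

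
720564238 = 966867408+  - 246303170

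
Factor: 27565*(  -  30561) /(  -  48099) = 5^1*37^1*61^1*149^1*167^1*16033^ (-1 ) = 280804655/16033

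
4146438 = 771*5378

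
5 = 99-94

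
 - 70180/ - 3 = 23393 + 1/3 = 23393.33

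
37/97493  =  37/97493 = 0.00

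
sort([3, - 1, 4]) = [ - 1,3 , 4]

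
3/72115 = 3/72115 = 0.00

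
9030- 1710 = 7320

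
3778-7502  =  -3724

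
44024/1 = 44024 = 44024.00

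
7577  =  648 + 6929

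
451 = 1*451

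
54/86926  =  27/43463 = 0.00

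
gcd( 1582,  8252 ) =2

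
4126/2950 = 2063/1475 = 1.40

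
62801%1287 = 1025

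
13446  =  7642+5804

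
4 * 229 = 916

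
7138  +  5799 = 12937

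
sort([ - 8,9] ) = [ - 8, 9 ]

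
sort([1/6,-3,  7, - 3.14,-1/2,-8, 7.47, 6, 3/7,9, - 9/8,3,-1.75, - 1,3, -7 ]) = [ - 8, - 7, - 3.14, - 3 , - 1.75, - 9/8, - 1, - 1/2,1/6,3/7,3, 3,6,7,7.47,9] 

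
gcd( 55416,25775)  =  1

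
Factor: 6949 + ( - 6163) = 2^1*3^1*131^1 = 786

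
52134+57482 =109616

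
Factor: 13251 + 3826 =17077^1=17077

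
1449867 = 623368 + 826499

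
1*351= 351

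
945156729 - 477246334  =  467910395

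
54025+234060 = 288085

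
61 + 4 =65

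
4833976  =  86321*56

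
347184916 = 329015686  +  18169230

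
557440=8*69680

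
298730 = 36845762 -36547032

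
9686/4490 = 4843/2245 = 2.16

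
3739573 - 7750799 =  - 4011226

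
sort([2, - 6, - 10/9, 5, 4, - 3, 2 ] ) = [ - 6, - 3  , - 10/9,2, 2,  4, 5]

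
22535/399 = 22535/399 = 56.48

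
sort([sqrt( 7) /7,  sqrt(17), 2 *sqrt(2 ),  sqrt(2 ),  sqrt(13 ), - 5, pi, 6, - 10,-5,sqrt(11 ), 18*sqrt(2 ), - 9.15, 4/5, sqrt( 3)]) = [-10, - 9.15, - 5,- 5, sqrt(7 )/7, 4/5,sqrt( 2 ),sqrt( 3),2*sqrt(2 ),pi,sqrt( 11 ), sqrt ( 13), sqrt (17 ),6,18*sqrt( 2)] 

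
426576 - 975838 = -549262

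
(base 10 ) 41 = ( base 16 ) 29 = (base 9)45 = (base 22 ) 1J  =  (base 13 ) 32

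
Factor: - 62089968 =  - 2^4* 3^1*1293541^1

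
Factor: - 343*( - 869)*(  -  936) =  - 2^3*  3^2*7^3*11^1*13^1* 79^1 = - 278990712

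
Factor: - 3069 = - 3^2*11^1*31^1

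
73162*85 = 6218770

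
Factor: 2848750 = 2^1*5^4*43^1 * 53^1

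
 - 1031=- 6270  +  5239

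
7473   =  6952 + 521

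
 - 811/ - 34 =23 + 29/34 = 23.85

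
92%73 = 19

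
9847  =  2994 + 6853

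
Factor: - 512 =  -2^9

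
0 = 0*741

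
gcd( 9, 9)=9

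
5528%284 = 132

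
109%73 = 36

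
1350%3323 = 1350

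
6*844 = 5064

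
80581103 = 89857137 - 9276034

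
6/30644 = 3/15322 = 0.00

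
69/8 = 69/8 = 8.62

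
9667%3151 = 214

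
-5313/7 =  - 759=- 759.00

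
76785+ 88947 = 165732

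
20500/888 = 5125/222 = 23.09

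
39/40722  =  13/13574 = 0.00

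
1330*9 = 11970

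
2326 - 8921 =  - 6595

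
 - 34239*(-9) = 308151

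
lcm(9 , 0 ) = 0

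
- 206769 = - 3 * 68923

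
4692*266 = 1248072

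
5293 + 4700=9993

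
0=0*3749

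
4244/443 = 4244/443 = 9.58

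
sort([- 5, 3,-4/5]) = [ - 5,- 4/5, 3]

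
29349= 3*9783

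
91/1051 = 91/1051 = 0.09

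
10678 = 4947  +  5731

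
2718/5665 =2718/5665 = 0.48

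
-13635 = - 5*2727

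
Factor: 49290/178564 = 2^( - 1 ) * 3^1 * 5^1*31^1 * 53^1*44641^( - 1)=24645/89282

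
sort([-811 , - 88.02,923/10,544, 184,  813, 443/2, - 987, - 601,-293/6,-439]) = [-987, - 811,-601, - 439, - 88.02,-293/6, 923/10,184, 443/2, 544, 813]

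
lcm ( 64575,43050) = 129150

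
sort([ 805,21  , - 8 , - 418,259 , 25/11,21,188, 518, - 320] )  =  [ - 418 , - 320, - 8,25/11,21,21,  188,259  ,  518 , 805]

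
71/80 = 71/80 =0.89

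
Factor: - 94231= - 17^1 * 23^1 * 241^1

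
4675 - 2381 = 2294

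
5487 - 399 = 5088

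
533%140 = 113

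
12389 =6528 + 5861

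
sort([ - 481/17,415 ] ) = [ - 481/17, 415] 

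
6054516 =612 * 9893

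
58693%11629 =548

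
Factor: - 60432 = - 2^4*3^1*1259^1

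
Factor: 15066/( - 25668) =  - 2^(-1 )*3^3 * 23^( - 1) = - 27/46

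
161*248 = 39928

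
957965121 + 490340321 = 1448305442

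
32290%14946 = 2398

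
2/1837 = 2/1837 = 0.00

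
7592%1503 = 77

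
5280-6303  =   - 1023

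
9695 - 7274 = 2421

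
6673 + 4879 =11552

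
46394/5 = 9278 + 4/5  =  9278.80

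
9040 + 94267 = 103307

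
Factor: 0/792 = 0 =0^1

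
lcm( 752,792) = 74448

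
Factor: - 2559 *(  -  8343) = 21349737 = 3^5*103^1*853^1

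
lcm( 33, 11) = 33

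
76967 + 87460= 164427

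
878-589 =289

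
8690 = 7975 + 715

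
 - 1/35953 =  - 1+35952/35953=- 0.00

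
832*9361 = 7788352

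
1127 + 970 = 2097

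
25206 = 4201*6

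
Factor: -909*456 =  - 2^3 * 3^3*19^1*101^1  =  - 414504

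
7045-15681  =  - 8636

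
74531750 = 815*91450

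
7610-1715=5895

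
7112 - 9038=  - 1926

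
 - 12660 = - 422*30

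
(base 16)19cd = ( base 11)4A65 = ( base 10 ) 6605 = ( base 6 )50325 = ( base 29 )7OM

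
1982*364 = 721448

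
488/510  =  244/255 = 0.96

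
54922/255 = 215 + 97/255 = 215.38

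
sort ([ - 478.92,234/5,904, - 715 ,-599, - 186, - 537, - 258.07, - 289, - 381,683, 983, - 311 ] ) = [-715, - 599, - 537, - 478.92,-381,- 311, - 289,- 258.07, -186, 234/5,683,904,  983]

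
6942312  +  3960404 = 10902716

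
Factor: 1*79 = 79 = 79^1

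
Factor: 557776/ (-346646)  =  -2^3*71^1*353^(-1) = -568/353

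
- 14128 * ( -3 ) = 42384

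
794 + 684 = 1478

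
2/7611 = 2/7611  =  0.00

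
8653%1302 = 841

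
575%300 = 275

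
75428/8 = 9428 + 1/2 = 9428.50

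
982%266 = 184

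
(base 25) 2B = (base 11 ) 56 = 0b111101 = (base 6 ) 141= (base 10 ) 61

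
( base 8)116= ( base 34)2A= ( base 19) 42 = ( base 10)78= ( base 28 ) 2M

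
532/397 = 1 + 135/397 = 1.34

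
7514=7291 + 223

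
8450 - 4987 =3463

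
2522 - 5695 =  - 3173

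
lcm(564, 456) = 21432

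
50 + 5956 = 6006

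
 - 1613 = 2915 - 4528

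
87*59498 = 5176326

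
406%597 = 406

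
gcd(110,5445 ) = 55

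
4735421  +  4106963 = 8842384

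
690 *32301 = 22287690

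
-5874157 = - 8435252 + 2561095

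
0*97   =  0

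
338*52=17576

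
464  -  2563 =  - 2099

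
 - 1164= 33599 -34763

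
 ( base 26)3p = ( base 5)403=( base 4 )1213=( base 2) 1100111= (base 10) 103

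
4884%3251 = 1633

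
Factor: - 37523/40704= - 2^ ( - 8)*3^( - 1)*53^( - 1)*157^1*239^1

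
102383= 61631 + 40752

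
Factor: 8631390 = 2^1*3^1 *5^1*43^1*6691^1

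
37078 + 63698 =100776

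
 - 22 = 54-76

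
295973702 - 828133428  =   - 532159726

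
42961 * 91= 3909451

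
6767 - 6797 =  - 30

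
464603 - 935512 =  - 470909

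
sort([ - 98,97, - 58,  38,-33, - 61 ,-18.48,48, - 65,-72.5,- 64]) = [ - 98,  -  72.5, - 65, - 64, - 61, - 58, - 33, - 18.48, 38, 48, 97]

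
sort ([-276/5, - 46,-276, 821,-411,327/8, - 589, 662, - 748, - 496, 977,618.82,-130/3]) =[ - 748,-589, - 496, - 411,-276, - 276/5 , - 46,-130/3, 327/8 , 618.82,662 , 821, 977]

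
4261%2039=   183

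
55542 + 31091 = 86633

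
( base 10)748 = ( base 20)1H8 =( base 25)14N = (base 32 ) NC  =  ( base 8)1354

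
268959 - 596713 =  - 327754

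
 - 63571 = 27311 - 90882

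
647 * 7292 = 4717924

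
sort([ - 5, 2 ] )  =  [  -  5,2] 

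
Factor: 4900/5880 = 2^(-1 )*3^ (-1)*5^1 = 5/6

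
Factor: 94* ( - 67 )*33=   -  207834  =  - 2^1* 3^1 * 11^1*47^1*67^1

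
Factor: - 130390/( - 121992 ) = 295/276=2^( -2)*3^( - 1 )*5^1*23^( - 1 )  *59^1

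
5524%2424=676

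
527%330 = 197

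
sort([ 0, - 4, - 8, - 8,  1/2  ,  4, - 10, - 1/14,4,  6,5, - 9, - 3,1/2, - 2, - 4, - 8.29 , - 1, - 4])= [ - 10, - 9,-8.29, - 8, - 8, - 4,  -  4, - 4, - 3, - 2, - 1, -1/14, 0,1/2,1/2 , 4,4 , 5,6] 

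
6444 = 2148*3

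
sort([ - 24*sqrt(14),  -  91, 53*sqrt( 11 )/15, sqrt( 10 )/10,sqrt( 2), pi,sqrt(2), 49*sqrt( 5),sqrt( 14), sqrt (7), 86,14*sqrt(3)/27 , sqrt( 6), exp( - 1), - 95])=[ - 95, - 91, - 24*sqrt( 14 ), sqrt(10 ) /10,exp( - 1),  14*sqrt(3)/27, sqrt( 2), sqrt(2 ), sqrt( 6), sqrt(7), pi,  sqrt(14),53*sqrt(11)/15,86, 49*sqrt( 5)] 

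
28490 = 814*35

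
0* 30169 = 0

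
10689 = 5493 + 5196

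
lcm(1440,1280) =11520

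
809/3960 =809/3960=0.20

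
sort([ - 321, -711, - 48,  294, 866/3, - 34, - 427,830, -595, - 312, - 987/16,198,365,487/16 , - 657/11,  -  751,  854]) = [  -  751,-711, - 595, - 427, - 321, - 312, -987/16, - 657/11,  -  48,-34,487/16, 198,866/3,  294,365, 830, 854]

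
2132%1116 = 1016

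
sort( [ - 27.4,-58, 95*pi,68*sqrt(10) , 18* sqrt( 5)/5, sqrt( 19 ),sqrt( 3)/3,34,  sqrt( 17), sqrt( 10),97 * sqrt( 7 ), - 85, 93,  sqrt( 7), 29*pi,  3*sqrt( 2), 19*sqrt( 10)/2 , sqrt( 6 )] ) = [-85, - 58, - 27.4, sqrt(3 ) /3, sqrt( 6 ), sqrt( 7) , sqrt(10) , sqrt( 17),3*sqrt(2), sqrt(19 ),18*sqrt( 5 )/5,19*sqrt( 10) /2, 34,29*pi,93,68*sqrt ( 10),97 * sqrt( 7 ),95*pi ]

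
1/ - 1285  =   - 1/1285= - 0.00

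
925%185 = 0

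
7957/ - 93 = - 7957/93 = -  85.56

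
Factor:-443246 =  -2^1*221623^1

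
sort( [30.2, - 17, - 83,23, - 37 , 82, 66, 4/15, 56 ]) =[ - 83, - 37, - 17, 4/15, 23,30.2, 56, 66,82]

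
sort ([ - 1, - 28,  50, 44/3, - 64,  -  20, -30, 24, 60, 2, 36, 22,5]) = [ - 64,-30,  -  28, - 20, - 1, 2, 5,44/3, 22,24,  36, 50,60]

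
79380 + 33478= 112858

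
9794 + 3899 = 13693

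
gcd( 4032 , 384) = 192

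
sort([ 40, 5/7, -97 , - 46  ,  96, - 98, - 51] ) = [ - 98, - 97,-51, - 46,5/7,40,96 ] 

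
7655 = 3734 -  - 3921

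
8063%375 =188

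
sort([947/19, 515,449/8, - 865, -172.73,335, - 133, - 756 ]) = [- 865, - 756, - 172.73, - 133, 947/19, 449/8,  335, 515]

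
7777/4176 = 7777/4176 = 1.86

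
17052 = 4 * 4263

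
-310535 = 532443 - 842978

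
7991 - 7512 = 479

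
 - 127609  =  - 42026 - 85583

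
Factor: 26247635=5^1*71^1*107^1*691^1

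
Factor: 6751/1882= 2^( - 1 )*43^1 * 157^1*941^( - 1)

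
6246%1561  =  2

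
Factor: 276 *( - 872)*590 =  - 141996480 = -2^6*3^1*5^1*23^1*59^1 * 109^1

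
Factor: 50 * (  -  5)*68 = - 17000= - 2^3*5^3*17^1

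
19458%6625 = 6208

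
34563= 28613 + 5950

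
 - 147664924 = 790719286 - 938384210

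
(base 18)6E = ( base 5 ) 442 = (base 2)1111010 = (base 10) 122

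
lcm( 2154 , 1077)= 2154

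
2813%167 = 141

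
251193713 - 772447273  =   - 521253560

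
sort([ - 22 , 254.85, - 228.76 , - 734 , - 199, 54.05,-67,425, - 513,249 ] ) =[ -734 , - 513, - 228.76,-199,- 67, - 22,54.05,249 , 254.85,425 ]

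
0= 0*506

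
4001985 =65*61569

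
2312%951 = 410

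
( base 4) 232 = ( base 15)31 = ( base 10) 46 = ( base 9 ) 51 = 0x2E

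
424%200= 24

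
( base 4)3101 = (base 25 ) 89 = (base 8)321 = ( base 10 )209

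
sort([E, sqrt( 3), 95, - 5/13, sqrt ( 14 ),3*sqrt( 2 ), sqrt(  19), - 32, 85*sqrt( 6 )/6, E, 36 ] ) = [ - 32, - 5/13,sqrt(3), E,E,sqrt(14), 3*sqrt( 2),  sqrt(19),85*sqrt( 6) /6, 36, 95 ] 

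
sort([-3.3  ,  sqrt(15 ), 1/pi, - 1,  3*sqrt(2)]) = [- 3.3, -1, 1/pi, sqrt( 15), 3*sqrt( 2)] 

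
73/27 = 73/27  =  2.70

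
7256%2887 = 1482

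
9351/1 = 9351 = 9351.00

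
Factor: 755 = 5^1*151^1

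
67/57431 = 67/57431=0.00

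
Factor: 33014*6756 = 223042584 =2^3*3^1*17^1*563^1*971^1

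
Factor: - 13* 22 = -286 = - 2^1 * 11^1*13^1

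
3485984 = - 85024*( -41) 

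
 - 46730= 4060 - 50790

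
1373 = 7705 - 6332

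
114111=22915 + 91196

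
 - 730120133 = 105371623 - 835491756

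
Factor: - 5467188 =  - 2^2*3^1*455599^1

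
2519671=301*8371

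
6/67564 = 3/33782= 0.00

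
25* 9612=240300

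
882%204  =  66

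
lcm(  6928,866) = 6928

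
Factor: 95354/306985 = 2^1*5^( - 1)*139^1*179^(- 1)  =  278/895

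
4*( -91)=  - 364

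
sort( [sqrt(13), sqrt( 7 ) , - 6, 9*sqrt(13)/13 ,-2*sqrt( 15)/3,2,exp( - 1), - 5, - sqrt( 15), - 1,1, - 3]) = [-6, - 5,-sqrt( 15), - 3,-2*sqrt( 15)/3 , - 1,  exp( - 1),  1,2,9*sqrt( 13 ) /13, sqrt (7),sqrt( 13)]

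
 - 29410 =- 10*2941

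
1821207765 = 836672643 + 984535122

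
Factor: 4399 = 53^1*83^1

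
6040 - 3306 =2734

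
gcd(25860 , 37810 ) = 10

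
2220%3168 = 2220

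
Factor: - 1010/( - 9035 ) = 2^1 * 13^( - 1 )*101^1*139^ ( - 1 ) = 202/1807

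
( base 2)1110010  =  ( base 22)54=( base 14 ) 82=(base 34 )3c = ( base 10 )114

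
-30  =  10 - 40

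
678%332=14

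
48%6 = 0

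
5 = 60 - 55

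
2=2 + 0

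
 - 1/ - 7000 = 1/7000 = 0.00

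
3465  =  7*495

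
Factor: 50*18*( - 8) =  - 2^5* 3^2 * 5^2 = - 7200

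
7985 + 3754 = 11739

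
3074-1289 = 1785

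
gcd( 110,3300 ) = 110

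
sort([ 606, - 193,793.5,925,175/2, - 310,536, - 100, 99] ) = [- 310, - 193,- 100,  175/2,99, 536,606,793.5,925 ]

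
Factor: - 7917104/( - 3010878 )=304504/115803= 2^3*3^ ( - 3)*17^1*2239^1*4289^( - 1 )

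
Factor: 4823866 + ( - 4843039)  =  -19173 = - 3^1*7^1* 11^1*83^1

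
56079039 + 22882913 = 78961952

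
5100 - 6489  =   - 1389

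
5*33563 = 167815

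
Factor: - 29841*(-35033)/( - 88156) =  - 2^( - 2)*3^1*7^3*29^1*53^1 * 661^1*22039^( - 1) = - 1045419753/88156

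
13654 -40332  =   - 26678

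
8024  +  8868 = 16892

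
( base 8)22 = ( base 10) 18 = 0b10010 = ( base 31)i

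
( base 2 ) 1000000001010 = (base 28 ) 56i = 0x100a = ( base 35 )3CB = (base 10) 4106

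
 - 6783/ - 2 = 3391+ 1/2= 3391.50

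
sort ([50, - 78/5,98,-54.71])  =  [ - 54.71, - 78/5,50, 98] 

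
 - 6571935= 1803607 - 8375542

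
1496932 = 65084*23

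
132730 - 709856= -577126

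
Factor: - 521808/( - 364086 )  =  86968/60681 = 2^3  *3^( - 1)*7^1*113^( - 1 )  *  179^(  -  1)*1553^1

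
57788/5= 57788/5 = 11557.60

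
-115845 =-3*38615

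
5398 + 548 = 5946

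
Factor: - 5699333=-2129^1*2677^1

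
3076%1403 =270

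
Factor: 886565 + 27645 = 914210 = 2^1*5^1 * 11^1 *8311^1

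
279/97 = 2+85/97 = 2.88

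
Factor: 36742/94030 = 18371/47015 = 5^( - 1 )*9403^( - 1 )*18371^1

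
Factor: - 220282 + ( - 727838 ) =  - 948120 = - 2^3 * 3^1*5^1*7901^1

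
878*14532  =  12759096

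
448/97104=4/867 = 0.00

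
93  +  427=520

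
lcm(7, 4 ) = 28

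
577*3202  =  1847554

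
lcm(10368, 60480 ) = 362880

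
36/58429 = 36/58429 =0.00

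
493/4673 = 493/4673 =0.11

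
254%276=254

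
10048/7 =1435 + 3/7 = 1435.43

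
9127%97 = 9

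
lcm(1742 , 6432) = 83616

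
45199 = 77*587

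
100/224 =25/56 = 0.45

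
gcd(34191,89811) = 9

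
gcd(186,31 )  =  31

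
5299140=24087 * 220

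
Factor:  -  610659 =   -  3^5 *7^1*359^1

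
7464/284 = 26 + 20/71 = 26.28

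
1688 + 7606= 9294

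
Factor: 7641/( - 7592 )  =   - 2^( - 3)*3^3*13^( - 1)*73^( - 1)*283^1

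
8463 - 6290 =2173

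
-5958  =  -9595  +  3637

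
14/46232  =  7/23116 = 0.00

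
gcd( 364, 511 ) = 7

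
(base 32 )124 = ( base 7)3120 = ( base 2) 10001000100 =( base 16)444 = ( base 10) 1092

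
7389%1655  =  769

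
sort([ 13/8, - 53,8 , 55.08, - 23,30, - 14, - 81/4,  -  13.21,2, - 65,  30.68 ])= [ - 65, - 53, - 23,-81/4,-14, - 13.21,13/8,2,8,30, 30.68,55.08 ]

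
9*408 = 3672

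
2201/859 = 2201/859 = 2.56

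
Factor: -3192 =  - 2^3* 3^1*7^1*19^1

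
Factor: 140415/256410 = 2^(-1 ) * 3^( -1) * 7^( - 1)*23^1 = 23/42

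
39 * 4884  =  190476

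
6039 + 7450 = 13489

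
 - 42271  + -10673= -52944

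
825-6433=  - 5608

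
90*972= 87480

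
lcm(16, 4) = 16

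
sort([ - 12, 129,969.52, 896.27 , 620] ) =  [ - 12,129,  620 , 896.27,969.52 ] 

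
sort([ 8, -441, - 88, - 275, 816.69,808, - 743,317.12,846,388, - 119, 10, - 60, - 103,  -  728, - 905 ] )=[ - 905, - 743, - 728, - 441, - 275, - 119, - 103, - 88, - 60,  8,10,  317.12,388, 808,816.69, 846 ] 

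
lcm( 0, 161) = 0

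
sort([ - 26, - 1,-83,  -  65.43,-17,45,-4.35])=[ - 83,- 65.43, - 26, - 17,-4.35, - 1,45]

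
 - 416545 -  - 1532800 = 1116255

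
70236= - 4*(-17559 )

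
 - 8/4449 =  - 8/4449 = - 0.00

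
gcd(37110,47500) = 10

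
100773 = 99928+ 845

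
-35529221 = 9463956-44993177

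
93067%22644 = 2491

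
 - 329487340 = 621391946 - 950879286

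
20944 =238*88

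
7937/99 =7937/99 = 80.17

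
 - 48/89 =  - 1 + 41/89 = - 0.54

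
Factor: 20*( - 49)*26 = - 25480 =- 2^3* 5^1*7^2*13^1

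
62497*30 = 1874910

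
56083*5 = 280415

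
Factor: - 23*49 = -7^2*23^1 = -  1127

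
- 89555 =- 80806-8749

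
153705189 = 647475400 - 493770211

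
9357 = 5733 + 3624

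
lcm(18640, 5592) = 55920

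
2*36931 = 73862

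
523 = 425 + 98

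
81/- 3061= - 81/3061 = - 0.03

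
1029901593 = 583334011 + 446567582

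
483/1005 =161/335 = 0.48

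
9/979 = 9/979= 0.01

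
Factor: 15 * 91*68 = 92820=2^2*3^1*5^1* 7^1*13^1*17^1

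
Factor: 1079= 13^1*83^1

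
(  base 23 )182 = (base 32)MB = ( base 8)1313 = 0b1011001011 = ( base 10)715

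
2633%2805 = 2633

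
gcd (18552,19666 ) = 2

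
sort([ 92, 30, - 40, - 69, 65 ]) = [ - 69,  -  40,30,65 , 92]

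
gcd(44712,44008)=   8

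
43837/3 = 43837/3=14612.33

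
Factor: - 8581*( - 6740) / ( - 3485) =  - 2^2*17^(  -  1 )*41^ (-1 )*337^1* 8581^1 = -  11567188/697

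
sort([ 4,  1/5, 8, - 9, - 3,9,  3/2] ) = [ - 9, - 3 , 1/5,3/2 , 4, 8,9]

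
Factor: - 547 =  - 547^1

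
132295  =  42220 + 90075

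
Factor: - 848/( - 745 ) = 2^4*5^( - 1)*53^1*149^( - 1)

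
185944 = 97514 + 88430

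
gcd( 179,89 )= 1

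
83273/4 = 20818 + 1/4 =20818.25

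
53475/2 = 53475/2=26737.50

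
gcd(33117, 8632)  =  83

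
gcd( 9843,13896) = 579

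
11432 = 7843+3589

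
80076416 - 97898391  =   - 17821975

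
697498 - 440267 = 257231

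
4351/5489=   4351/5489=0.79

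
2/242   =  1/121 = 0.01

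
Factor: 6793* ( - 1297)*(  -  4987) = 43938068227 = 1297^1*4987^1*6793^1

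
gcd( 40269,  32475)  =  1299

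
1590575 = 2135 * 745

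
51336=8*6417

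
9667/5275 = 9667/5275 = 1.83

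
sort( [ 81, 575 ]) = [81,575 ]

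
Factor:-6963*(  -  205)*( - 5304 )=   -  2^3*3^2*5^1*11^1* 13^1*17^1 *41^1*211^1= - 7571009160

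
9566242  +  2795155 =12361397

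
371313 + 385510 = 756823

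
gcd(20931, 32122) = 1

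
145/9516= 145/9516=0.02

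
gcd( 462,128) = 2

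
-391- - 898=507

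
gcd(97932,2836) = 4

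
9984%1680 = 1584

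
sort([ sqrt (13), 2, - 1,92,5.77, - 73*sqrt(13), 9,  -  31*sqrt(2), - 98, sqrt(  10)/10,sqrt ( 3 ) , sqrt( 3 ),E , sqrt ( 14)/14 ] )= [  -  73*sqrt( 13),  -  98, - 31*sqrt(2 ) ,-1 , sqrt( 14)/14, sqrt(10)/10,sqrt( 3),sqrt( 3 ),2,E,sqrt( 13 ),  5.77 , 9,  92]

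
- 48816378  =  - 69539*702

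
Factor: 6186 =2^1 *3^1*1031^1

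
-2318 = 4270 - 6588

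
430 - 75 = 355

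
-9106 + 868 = -8238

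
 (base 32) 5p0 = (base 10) 5920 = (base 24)a6g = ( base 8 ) 13440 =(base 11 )44a2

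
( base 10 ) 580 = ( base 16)244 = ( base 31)im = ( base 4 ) 21010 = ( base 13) 358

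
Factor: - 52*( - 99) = 2^2*3^2* 11^1 * 13^1= 5148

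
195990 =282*695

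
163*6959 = 1134317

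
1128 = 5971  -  4843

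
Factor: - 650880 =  - 2^7*3^2*5^1 * 113^1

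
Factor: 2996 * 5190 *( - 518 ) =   -  8054506320 = -2^4*3^1 * 5^1 * 7^2*37^1*107^1*173^1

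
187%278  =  187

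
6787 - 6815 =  - 28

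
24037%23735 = 302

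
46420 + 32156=78576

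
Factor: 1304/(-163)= - 8 = - 2^3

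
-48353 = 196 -48549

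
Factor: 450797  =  450797^1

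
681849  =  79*8631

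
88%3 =1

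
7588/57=7588/57= 133.12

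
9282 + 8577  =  17859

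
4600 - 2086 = 2514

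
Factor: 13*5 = 5^1*13^1 = 65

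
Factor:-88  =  -2^3*11^1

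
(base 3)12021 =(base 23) 64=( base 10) 142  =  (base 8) 216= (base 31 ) 4I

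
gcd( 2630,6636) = 2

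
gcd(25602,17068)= 8534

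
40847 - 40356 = 491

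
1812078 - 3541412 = - 1729334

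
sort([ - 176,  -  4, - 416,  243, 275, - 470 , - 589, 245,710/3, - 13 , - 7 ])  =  [ - 589 , - 470,  -  416, - 176, - 13, - 7, - 4, 710/3,243, 245, 275]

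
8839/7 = 1262 + 5/7 = 1262.71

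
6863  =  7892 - 1029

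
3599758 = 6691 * 538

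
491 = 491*1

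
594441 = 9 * 66049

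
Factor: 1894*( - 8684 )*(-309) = 2^3 * 3^1*13^1 * 103^1*167^1*  947^1 = 5082276264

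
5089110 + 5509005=10598115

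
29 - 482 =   -  453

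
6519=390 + 6129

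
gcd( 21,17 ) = 1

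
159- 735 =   -  576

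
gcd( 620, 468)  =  4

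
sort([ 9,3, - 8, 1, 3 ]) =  [ - 8 , 1, 3,3,9 ] 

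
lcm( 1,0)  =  0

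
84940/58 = 42470/29= 1464.48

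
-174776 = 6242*( - 28)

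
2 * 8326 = 16652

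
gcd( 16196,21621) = 1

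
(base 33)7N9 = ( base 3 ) 102111210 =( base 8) 20307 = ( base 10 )8391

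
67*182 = 12194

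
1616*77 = 124432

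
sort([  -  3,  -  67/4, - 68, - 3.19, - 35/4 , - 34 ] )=[ - 68, - 34, - 67/4, - 35/4, -3.19, - 3]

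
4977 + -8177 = -3200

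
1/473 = 1/473=0.00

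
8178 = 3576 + 4602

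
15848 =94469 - 78621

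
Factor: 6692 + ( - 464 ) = 2^2*3^2 * 173^1 = 6228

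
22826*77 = 1757602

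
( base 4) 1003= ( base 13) 52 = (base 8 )103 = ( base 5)232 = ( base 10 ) 67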